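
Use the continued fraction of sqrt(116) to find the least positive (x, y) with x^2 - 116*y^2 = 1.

(x, y) = (9801, 910)

First expand sqrt(116) as a continued fraction. With x_i = (sqrt(116) + m_i)/d_i and (m_0, d_0) = (0, 1): a_0 = floor(sqrt(116)) = 10, since 10^2 = 100 <= 116 < 121 = 11^2.
Iterate m_{i+1} = d_i*a_i - m_i, d_{i+1} = (116 - m_{i+1}^2)/d_i, a_{i+1} = floor((a_0 + m_{i+1})/d_{i+1}):
  m_1 = 1*10 - 0 = 10, d_1 = (116 - 10^2)/1 = 16/1 = 16, a_1 = floor((10 + 10)/16) = 1.
  m_2 = 16*1 - 10 = 6, d_2 = (116 - 6^2)/16 = 80/16 = 5, a_2 = floor((10 + 6)/5) = 3.
  m_3 = 5*3 - 6 = 9, d_3 = (116 - 9^2)/5 = 35/5 = 7, a_3 = floor((10 + 9)/7) = 2.
  m_4 = 7*2 - 9 = 5, d_4 = (116 - 5^2)/7 = 91/7 = 13, a_4 = floor((10 + 5)/13) = 1.
  m_5 = 13*1 - 5 = 8, d_5 = (116 - 8^2)/13 = 52/13 = 4, a_5 = floor((10 + 8)/4) = 4.
  m_6 = 4*4 - 8 = 8, d_6 = (116 - 8^2)/4 = 52/4 = 13, a_6 = floor((10 + 8)/13) = 1.
  m_7 = 13*1 - 8 = 5, d_7 = (116 - 5^2)/13 = 91/13 = 7, a_7 = floor((10 + 5)/7) = 2.
  m_8 = 7*2 - 5 = 9, d_8 = (116 - 9^2)/7 = 35/7 = 5, a_8 = floor((10 + 9)/5) = 3.
  m_9 = 5*3 - 9 = 6, d_9 = (116 - 6^2)/5 = 80/5 = 16, a_9 = floor((10 + 6)/16) = 1.
  m_10 = 16*1 - 6 = 10, d_10 = (116 - 10^2)/16 = 16/16 = 1, a_10 = floor((10 + 10)/1) = 20.
  m_11 = 1*20 - 10 = 10, d_11 = (116 - 10^2)/1 = 16/1 = 16: (m_11, d_11) = (m_1, d_1) = (10, 16), so from here the quotients repeat a_1, ..., a_10; the period length is 10.
So sqrt(116) = [10; (1, 3, 2, 1, 4, 1, 2, 3, 1, 20)] with period length k = 10.
k is even, so the fundamental solution of x^2 - 116y^2 = 1 is (p_{k-1}, q_{k-1}) = (p_9, q_9); compute convergents through index 9.
Convergents (p_i = a_i*p_{i-1} + p_{i-2}, q_i = a_i*q_{i-1} + q_{i-2} with p_{-2}=0, p_{-1}=1, q_{-2}=1, q_{-1}=0):
  i=0: a_0=10, p_0 = 10*1 + 0 = 10, q_0 = 10*0 + 1 = 1.
  i=1: a_1=1, p_1 = 1*10 + 1 = 11, q_1 = 1*1 + 0 = 1.
  i=2: a_2=3, p_2 = 3*11 + 10 = 43, q_2 = 3*1 + 1 = 4.
  i=3: a_3=2, p_3 = 2*43 + 11 = 97, q_3 = 2*4 + 1 = 9.
  i=4: a_4=1, p_4 = 1*97 + 43 = 140, q_4 = 1*9 + 4 = 13.
  i=5: a_5=4, p_5 = 4*140 + 97 = 657, q_5 = 4*13 + 9 = 61.
  i=6: a_6=1, p_6 = 1*657 + 140 = 797, q_6 = 1*61 + 13 = 74.
  i=7: a_7=2, p_7 = 2*797 + 657 = 2251, q_7 = 2*74 + 61 = 209.
  i=8: a_8=3, p_8 = 3*2251 + 797 = 7550, q_8 = 3*209 + 74 = 701.
  i=9: a_9=1, p_9 = 1*7550 + 2251 = 9801, q_9 = 1*701 + 209 = 910.
Check: 9801^2 - 116*910^2 = 96059601 - 96059600 = 1, so (x, y) = (9801, 910) solves the equation, and by the theorem it is the least positive solution.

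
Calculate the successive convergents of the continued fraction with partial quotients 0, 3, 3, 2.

Using the convergent recurrence p_i = a_i*p_{i-1} + p_{i-2}, q_i = a_i*q_{i-1} + q_{i-2} with p_{-2}=0, p_{-1}=1, q_{-2}=1, q_{-1}=0:
  i=0: a_0=0, p_0 = 0*1 + 0 = 0, q_0 = 0*0 + 1 = 1.
  i=1: a_1=3, p_1 = 3*0 + 1 = 1, q_1 = 3*1 + 0 = 3.
  i=2: a_2=3, p_2 = 3*1 + 0 = 3, q_2 = 3*3 + 1 = 10.
  i=3: a_3=2, p_3 = 2*3 + 1 = 7, q_3 = 2*10 + 3 = 23.

0/1, 1/3, 3/10, 7/23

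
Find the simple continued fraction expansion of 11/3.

[3; 1, 2]

Run the Euclidean algorithm on 11 and 3; the successive quotients are the partial quotients a_0, a_1, ... (each step inverts the fractional part left over by the previous one):
  11 = 3*3 + 2, so a_0 = 3.
  3 = 1*2 + 1, so a_1 = 1.
  2 = 2*1 + 0, so a_2 = 2.
The remainder reaches 0 after 3 divisions, so the expansion has 3 partial quotients, read off in order.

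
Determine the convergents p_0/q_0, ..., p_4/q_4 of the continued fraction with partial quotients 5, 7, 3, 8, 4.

Using the convergent recurrence p_i = a_i*p_{i-1} + p_{i-2}, q_i = a_i*q_{i-1} + q_{i-2} with p_{-2}=0, p_{-1}=1, q_{-2}=1, q_{-1}=0:
  i=0: a_0=5, p_0 = 5*1 + 0 = 5, q_0 = 5*0 + 1 = 1.
  i=1: a_1=7, p_1 = 7*5 + 1 = 36, q_1 = 7*1 + 0 = 7.
  i=2: a_2=3, p_2 = 3*36 + 5 = 113, q_2 = 3*7 + 1 = 22.
  i=3: a_3=8, p_3 = 8*113 + 36 = 940, q_3 = 8*22 + 7 = 183.
  i=4: a_4=4, p_4 = 4*940 + 113 = 3873, q_4 = 4*183 + 22 = 754.

5/1, 36/7, 113/22, 940/183, 3873/754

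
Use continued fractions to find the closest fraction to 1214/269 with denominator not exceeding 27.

Expand x = 1214/269 as a continued fraction with the Euclidean algorithm:
  1214 = 4*269 + 138, so a_0 = 4.
  269 = 1*138 + 131, so a_1 = 1.
  138 = 1*131 + 7, so a_2 = 1.
  131 = 18*7 + 5, so a_3 = 18.
  7 = 1*5 + 2, so a_4 = 1.
  5 = 2*2 + 1, so a_5 = 2.
  2 = 2*1 + 0, so a_6 = 2.
so x = [4; 1, 1, 18, 1, 2, 2].
Convergents (p_i = a_i*p_{i-1} + p_{i-2}, q_i = a_i*q_{i-1} + q_{i-2} with p_{-2}=0, p_{-1}=1, q_{-2}=1, q_{-1}=0), until the denominator exceeds 27:
  i=0: a_0=4, p_0 = 4*1 + 0 = 4, q_0 = 4*0 + 1 = 1.
  i=1: a_1=1, p_1 = 1*4 + 1 = 5, q_1 = 1*1 + 0 = 1.
  i=2: a_2=1, p_2 = 1*5 + 4 = 9, q_2 = 1*1 + 1 = 2.
  i=3: a_3=18, p_3 = 18*9 + 5 = 167, q_3 = 18*2 + 1 = 37.
q_3 = 37 > 27, so the last convergent with denominator <= 27 is p_2/q_2 = 9/2.
The closest fraction with denominator <= 27 is either p_2/q_2 or the intermediate fraction (k*p_2 + p_1)/(k*q_2 + q_1) with the largest k >= 1 whose denominator stays <= 27; these approach x as k grows, and every other convergent or intermediate fraction in range is farther away.
Largest k: floor((27 - q_1)/q_2) = floor((27 - 1)/2) = 13.
That gives (13*9 + 5)/(13*2 + 1) = 122/27.
Compare the errors: |x - 9/2| = |1214*2 - 9*269|/(269*2) = 7/538, and |x - 122/27| = |1214*27 - 122*269|/(269*27) = 40/7263.
Cross-multiplying, 40*538 = 21520 < 50841 = 7*7263, so 40/7263 is smaller: the intermediate fraction 122/27 is closer to x than 9/2.

122/27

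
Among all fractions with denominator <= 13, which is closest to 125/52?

12/5

Expand x = 125/52 as a continued fraction with the Euclidean algorithm:
  125 = 2*52 + 21, so a_0 = 2.
  52 = 2*21 + 10, so a_1 = 2.
  21 = 2*10 + 1, so a_2 = 2.
  10 = 10*1 + 0, so a_3 = 10.
so x = [2; 2, 2, 10].
Convergents (p_i = a_i*p_{i-1} + p_{i-2}, q_i = a_i*q_{i-1} + q_{i-2} with p_{-2}=0, p_{-1}=1, q_{-2}=1, q_{-1}=0), until the denominator exceeds 13:
  i=0: a_0=2, p_0 = 2*1 + 0 = 2, q_0 = 2*0 + 1 = 1.
  i=1: a_1=2, p_1 = 2*2 + 1 = 5, q_1 = 2*1 + 0 = 2.
  i=2: a_2=2, p_2 = 2*5 + 2 = 12, q_2 = 2*2 + 1 = 5.
  i=3: a_3=10, p_3 = 10*12 + 5 = 125, q_3 = 10*5 + 2 = 52.
q_3 = 52 > 13, so the last convergent with denominator <= 13 is p_2/q_2 = 12/5.
The closest fraction with denominator <= 13 is either p_2/q_2 or the intermediate fraction (k*p_2 + p_1)/(k*q_2 + q_1) with the largest k >= 1 whose denominator stays <= 13; these approach x as k grows, and every other convergent or intermediate fraction in range is farther away.
Largest k: floor((13 - q_1)/q_2) = floor((13 - 2)/5) = 2.
That gives (2*12 + 5)/(2*5 + 2) = 29/12.
Compare the errors: |x - 12/5| = |125*5 - 12*52|/(52*5) = 1/260, and |x - 29/12| = |125*12 - 29*52|/(52*12) = 8/624.
Cross-multiplying, 1*624 = 624 < 2080 = 8*260, so 1/260 is smaller: the convergent 12/5 is closer to x than 29/12.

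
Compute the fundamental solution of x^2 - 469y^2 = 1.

(x, y) = (137215, 6336)

First expand sqrt(469) as a continued fraction. With x_i = (sqrt(469) + m_i)/d_i and (m_0, d_0) = (0, 1): a_0 = floor(sqrt(469)) = 21, since 21^2 = 441 <= 469 < 484 = 22^2.
Iterate m_{i+1} = d_i*a_i - m_i, d_{i+1} = (469 - m_{i+1}^2)/d_i, a_{i+1} = floor((a_0 + m_{i+1})/d_{i+1}):
  m_1 = 1*21 - 0 = 21, d_1 = (469 - 21^2)/1 = 28/1 = 28, a_1 = floor((21 + 21)/28) = 1.
  m_2 = 28*1 - 21 = 7, d_2 = (469 - 7^2)/28 = 420/28 = 15, a_2 = floor((21 + 7)/15) = 1.
  m_3 = 15*1 - 7 = 8, d_3 = (469 - 8^2)/15 = 405/15 = 27, a_3 = floor((21 + 8)/27) = 1.
  m_4 = 27*1 - 8 = 19, d_4 = (469 - 19^2)/27 = 108/27 = 4, a_4 = floor((21 + 19)/4) = 10.
  m_5 = 4*10 - 19 = 21, d_5 = (469 - 21^2)/4 = 28/4 = 7, a_5 = floor((21 + 21)/7) = 6.
  m_6 = 7*6 - 21 = 21, d_6 = (469 - 21^2)/7 = 28/7 = 4, a_6 = floor((21 + 21)/4) = 10.
  m_7 = 4*10 - 21 = 19, d_7 = (469 - 19^2)/4 = 108/4 = 27, a_7 = floor((21 + 19)/27) = 1.
  m_8 = 27*1 - 19 = 8, d_8 = (469 - 8^2)/27 = 405/27 = 15, a_8 = floor((21 + 8)/15) = 1.
  m_9 = 15*1 - 8 = 7, d_9 = (469 - 7^2)/15 = 420/15 = 28, a_9 = floor((21 + 7)/28) = 1.
  m_10 = 28*1 - 7 = 21, d_10 = (469 - 21^2)/28 = 28/28 = 1, a_10 = floor((21 + 21)/1) = 42.
  m_11 = 1*42 - 21 = 21, d_11 = (469 - 21^2)/1 = 28/1 = 28: (m_11, d_11) = (m_1, d_1) = (21, 28), so from here the quotients repeat a_1, ..., a_10; the period length is 10.
So sqrt(469) = [21; (1, 1, 1, 10, 6, 10, 1, 1, 1, 42)] with period length k = 10.
k is even, so the fundamental solution of x^2 - 469y^2 = 1 is (p_{k-1}, q_{k-1}) = (p_9, q_9); compute convergents through index 9.
Convergents (p_i = a_i*p_{i-1} + p_{i-2}, q_i = a_i*q_{i-1} + q_{i-2} with p_{-2}=0, p_{-1}=1, q_{-2}=1, q_{-1}=0):
  i=0: a_0=21, p_0 = 21*1 + 0 = 21, q_0 = 21*0 + 1 = 1.
  i=1: a_1=1, p_1 = 1*21 + 1 = 22, q_1 = 1*1 + 0 = 1.
  i=2: a_2=1, p_2 = 1*22 + 21 = 43, q_2 = 1*1 + 1 = 2.
  i=3: a_3=1, p_3 = 1*43 + 22 = 65, q_3 = 1*2 + 1 = 3.
  i=4: a_4=10, p_4 = 10*65 + 43 = 693, q_4 = 10*3 + 2 = 32.
  i=5: a_5=6, p_5 = 6*693 + 65 = 4223, q_5 = 6*32 + 3 = 195.
  i=6: a_6=10, p_6 = 10*4223 + 693 = 42923, q_6 = 10*195 + 32 = 1982.
  i=7: a_7=1, p_7 = 1*42923 + 4223 = 47146, q_7 = 1*1982 + 195 = 2177.
  i=8: a_8=1, p_8 = 1*47146 + 42923 = 90069, q_8 = 1*2177 + 1982 = 4159.
  i=9: a_9=1, p_9 = 1*90069 + 47146 = 137215, q_9 = 1*4159 + 2177 = 6336.
Check: 137215^2 - 469*6336^2 = 18827956225 - 18827956224 = 1, so (x, y) = (137215, 6336) solves the equation, and by the theorem it is the least positive solution.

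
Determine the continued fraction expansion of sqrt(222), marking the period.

[14; (1, 8, 1, 28)]

Write x_i = (sqrt(222) + m_i)/d_i with (m_0, d_0) = (0, 1). a_0 = floor(sqrt(222)) = 14, since 14^2 = 196 <= 222 < 225 = 15^2.
Iterate m_{i+1} = d_i*a_i - m_i, d_{i+1} = (222 - m_{i+1}^2)/d_i, a_{i+1} = floor((a_0 + m_{i+1})/d_{i+1}):
  m_1 = 1*14 - 0 = 14, d_1 = (222 - 14^2)/1 = 26/1 = 26, a_1 = floor((14 + 14)/26) = 1.
  m_2 = 26*1 - 14 = 12, d_2 = (222 - 12^2)/26 = 78/26 = 3, a_2 = floor((14 + 12)/3) = 8.
  m_3 = 3*8 - 12 = 12, d_3 = (222 - 12^2)/3 = 78/3 = 26, a_3 = floor((14 + 12)/26) = 1.
  m_4 = 26*1 - 12 = 14, d_4 = (222 - 14^2)/26 = 26/26 = 1, a_4 = floor((14 + 14)/1) = 28.
  m_5 = 1*28 - 14 = 14, d_5 = (222 - 14^2)/1 = 26/1 = 26: (m_5, d_5) = (m_1, d_1) = (14, 26), so from here the quotients repeat a_1, ..., a_4; the period length is 4.
Hence the expansion of sqrt(222) is a_0 = 14 followed by the repeating block 1, 8, 1, 28 (period 4).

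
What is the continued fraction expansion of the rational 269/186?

[1; 2, 4, 6, 1, 2]

Run the Euclidean algorithm on 269 and 186; the successive quotients are the partial quotients a_0, a_1, ... (each step inverts the fractional part left over by the previous one):
  269 = 1*186 + 83, so a_0 = 1.
  186 = 2*83 + 20, so a_1 = 2.
  83 = 4*20 + 3, so a_2 = 4.
  20 = 6*3 + 2, so a_3 = 6.
  3 = 1*2 + 1, so a_4 = 1.
  2 = 2*1 + 0, so a_5 = 2.
The remainder reaches 0 after 6 divisions, so the expansion has 6 partial quotients, read off in order.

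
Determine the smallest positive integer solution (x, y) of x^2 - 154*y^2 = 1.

(x, y) = (21295, 1716)

First expand sqrt(154) as a continued fraction. With x_i = (sqrt(154) + m_i)/d_i and (m_0, d_0) = (0, 1): a_0 = floor(sqrt(154)) = 12, since 12^2 = 144 <= 154 < 169 = 13^2.
Iterate m_{i+1} = d_i*a_i - m_i, d_{i+1} = (154 - m_{i+1}^2)/d_i, a_{i+1} = floor((a_0 + m_{i+1})/d_{i+1}):
  m_1 = 1*12 - 0 = 12, d_1 = (154 - 12^2)/1 = 10/1 = 10, a_1 = floor((12 + 12)/10) = 2.
  m_2 = 10*2 - 12 = 8, d_2 = (154 - 8^2)/10 = 90/10 = 9, a_2 = floor((12 + 8)/9) = 2.
  m_3 = 9*2 - 8 = 10, d_3 = (154 - 10^2)/9 = 54/9 = 6, a_3 = floor((12 + 10)/6) = 3.
  m_4 = 6*3 - 10 = 8, d_4 = (154 - 8^2)/6 = 90/6 = 15, a_4 = floor((12 + 8)/15) = 1.
  m_5 = 15*1 - 8 = 7, d_5 = (154 - 7^2)/15 = 105/15 = 7, a_5 = floor((12 + 7)/7) = 2.
  m_6 = 7*2 - 7 = 7, d_6 = (154 - 7^2)/7 = 105/7 = 15, a_6 = floor((12 + 7)/15) = 1.
  m_7 = 15*1 - 7 = 8, d_7 = (154 - 8^2)/15 = 90/15 = 6, a_7 = floor((12 + 8)/6) = 3.
  m_8 = 6*3 - 8 = 10, d_8 = (154 - 10^2)/6 = 54/6 = 9, a_8 = floor((12 + 10)/9) = 2.
  m_9 = 9*2 - 10 = 8, d_9 = (154 - 8^2)/9 = 90/9 = 10, a_9 = floor((12 + 8)/10) = 2.
  m_10 = 10*2 - 8 = 12, d_10 = (154 - 12^2)/10 = 10/10 = 1, a_10 = floor((12 + 12)/1) = 24.
  m_11 = 1*24 - 12 = 12, d_11 = (154 - 12^2)/1 = 10/1 = 10: (m_11, d_11) = (m_1, d_1) = (12, 10), so from here the quotients repeat a_1, ..., a_10; the period length is 10.
So sqrt(154) = [12; (2, 2, 3, 1, 2, 1, 3, 2, 2, 24)] with period length k = 10.
k is even, so the fundamental solution of x^2 - 154y^2 = 1 is (p_{k-1}, q_{k-1}) = (p_9, q_9); compute convergents through index 9.
Convergents (p_i = a_i*p_{i-1} + p_{i-2}, q_i = a_i*q_{i-1} + q_{i-2} with p_{-2}=0, p_{-1}=1, q_{-2}=1, q_{-1}=0):
  i=0: a_0=12, p_0 = 12*1 + 0 = 12, q_0 = 12*0 + 1 = 1.
  i=1: a_1=2, p_1 = 2*12 + 1 = 25, q_1 = 2*1 + 0 = 2.
  i=2: a_2=2, p_2 = 2*25 + 12 = 62, q_2 = 2*2 + 1 = 5.
  i=3: a_3=3, p_3 = 3*62 + 25 = 211, q_3 = 3*5 + 2 = 17.
  i=4: a_4=1, p_4 = 1*211 + 62 = 273, q_4 = 1*17 + 5 = 22.
  i=5: a_5=2, p_5 = 2*273 + 211 = 757, q_5 = 2*22 + 17 = 61.
  i=6: a_6=1, p_6 = 1*757 + 273 = 1030, q_6 = 1*61 + 22 = 83.
  i=7: a_7=3, p_7 = 3*1030 + 757 = 3847, q_7 = 3*83 + 61 = 310.
  i=8: a_8=2, p_8 = 2*3847 + 1030 = 8724, q_8 = 2*310 + 83 = 703.
  i=9: a_9=2, p_9 = 2*8724 + 3847 = 21295, q_9 = 2*703 + 310 = 1716.
Check: 21295^2 - 154*1716^2 = 453477025 - 453477024 = 1, so (x, y) = (21295, 1716) solves the equation, and by the theorem it is the least positive solution.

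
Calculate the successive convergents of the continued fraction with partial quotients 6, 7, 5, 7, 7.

6/1, 43/7, 221/36, 1590/259, 11351/1849

Using the convergent recurrence p_i = a_i*p_{i-1} + p_{i-2}, q_i = a_i*q_{i-1} + q_{i-2} with p_{-2}=0, p_{-1}=1, q_{-2}=1, q_{-1}=0:
  i=0: a_0=6, p_0 = 6*1 + 0 = 6, q_0 = 6*0 + 1 = 1.
  i=1: a_1=7, p_1 = 7*6 + 1 = 43, q_1 = 7*1 + 0 = 7.
  i=2: a_2=5, p_2 = 5*43 + 6 = 221, q_2 = 5*7 + 1 = 36.
  i=3: a_3=7, p_3 = 7*221 + 43 = 1590, q_3 = 7*36 + 7 = 259.
  i=4: a_4=7, p_4 = 7*1590 + 221 = 11351, q_4 = 7*259 + 36 = 1849.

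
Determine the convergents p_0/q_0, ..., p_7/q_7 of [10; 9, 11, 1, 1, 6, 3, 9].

Using the convergent recurrence p_i = a_i*p_{i-1} + p_{i-2}, q_i = a_i*q_{i-1} + q_{i-2} with p_{-2}=0, p_{-1}=1, q_{-2}=1, q_{-1}=0:
  i=0: a_0=10, p_0 = 10*1 + 0 = 10, q_0 = 10*0 + 1 = 1.
  i=1: a_1=9, p_1 = 9*10 + 1 = 91, q_1 = 9*1 + 0 = 9.
  i=2: a_2=11, p_2 = 11*91 + 10 = 1011, q_2 = 11*9 + 1 = 100.
  i=3: a_3=1, p_3 = 1*1011 + 91 = 1102, q_3 = 1*100 + 9 = 109.
  i=4: a_4=1, p_4 = 1*1102 + 1011 = 2113, q_4 = 1*109 + 100 = 209.
  i=5: a_5=6, p_5 = 6*2113 + 1102 = 13780, q_5 = 6*209 + 109 = 1363.
  i=6: a_6=3, p_6 = 3*13780 + 2113 = 43453, q_6 = 3*1363 + 209 = 4298.
  i=7: a_7=9, p_7 = 9*43453 + 13780 = 404857, q_7 = 9*4298 + 1363 = 40045.

10/1, 91/9, 1011/100, 1102/109, 2113/209, 13780/1363, 43453/4298, 404857/40045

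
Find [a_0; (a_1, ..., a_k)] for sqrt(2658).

[51; (1, 1, 3, 1, 50, 1, 3, 1, 1, 102)]

Write x_i = (sqrt(2658) + m_i)/d_i with (m_0, d_0) = (0, 1). a_0 = floor(sqrt(2658)) = 51, since 51^2 = 2601 <= 2658 < 2704 = 52^2.
Iterate m_{i+1} = d_i*a_i - m_i, d_{i+1} = (2658 - m_{i+1}^2)/d_i, a_{i+1} = floor((a_0 + m_{i+1})/d_{i+1}):
  m_1 = 1*51 - 0 = 51, d_1 = (2658 - 51^2)/1 = 57/1 = 57, a_1 = floor((51 + 51)/57) = 1.
  m_2 = 57*1 - 51 = 6, d_2 = (2658 - 6^2)/57 = 2622/57 = 46, a_2 = floor((51 + 6)/46) = 1.
  m_3 = 46*1 - 6 = 40, d_3 = (2658 - 40^2)/46 = 1058/46 = 23, a_3 = floor((51 + 40)/23) = 3.
  m_4 = 23*3 - 40 = 29, d_4 = (2658 - 29^2)/23 = 1817/23 = 79, a_4 = floor((51 + 29)/79) = 1.
  m_5 = 79*1 - 29 = 50, d_5 = (2658 - 50^2)/79 = 158/79 = 2, a_5 = floor((51 + 50)/2) = 50.
  m_6 = 2*50 - 50 = 50, d_6 = (2658 - 50^2)/2 = 158/2 = 79, a_6 = floor((51 + 50)/79) = 1.
  m_7 = 79*1 - 50 = 29, d_7 = (2658 - 29^2)/79 = 1817/79 = 23, a_7 = floor((51 + 29)/23) = 3.
  m_8 = 23*3 - 29 = 40, d_8 = (2658 - 40^2)/23 = 1058/23 = 46, a_8 = floor((51 + 40)/46) = 1.
  m_9 = 46*1 - 40 = 6, d_9 = (2658 - 6^2)/46 = 2622/46 = 57, a_9 = floor((51 + 6)/57) = 1.
  m_10 = 57*1 - 6 = 51, d_10 = (2658 - 51^2)/57 = 57/57 = 1, a_10 = floor((51 + 51)/1) = 102.
  m_11 = 1*102 - 51 = 51, d_11 = (2658 - 51^2)/1 = 57/1 = 57: (m_11, d_11) = (m_1, d_1) = (51, 57), so from here the quotients repeat a_1, ..., a_10; the period length is 10.
Hence the expansion of sqrt(2658) is a_0 = 51 followed by the repeating block 1, 1, 3, 1, 50, 1, 3, 1, 1, 102 (period 10).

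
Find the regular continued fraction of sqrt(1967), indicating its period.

[44; (2, 1, 5, 1, 2, 88)]

Write x_i = (sqrt(1967) + m_i)/d_i with (m_0, d_0) = (0, 1). a_0 = floor(sqrt(1967)) = 44, since 44^2 = 1936 <= 1967 < 2025 = 45^2.
Iterate m_{i+1} = d_i*a_i - m_i, d_{i+1} = (1967 - m_{i+1}^2)/d_i, a_{i+1} = floor((a_0 + m_{i+1})/d_{i+1}):
  m_1 = 1*44 - 0 = 44, d_1 = (1967 - 44^2)/1 = 31/1 = 31, a_1 = floor((44 + 44)/31) = 2.
  m_2 = 31*2 - 44 = 18, d_2 = (1967 - 18^2)/31 = 1643/31 = 53, a_2 = floor((44 + 18)/53) = 1.
  m_3 = 53*1 - 18 = 35, d_3 = (1967 - 35^2)/53 = 742/53 = 14, a_3 = floor((44 + 35)/14) = 5.
  m_4 = 14*5 - 35 = 35, d_4 = (1967 - 35^2)/14 = 742/14 = 53, a_4 = floor((44 + 35)/53) = 1.
  m_5 = 53*1 - 35 = 18, d_5 = (1967 - 18^2)/53 = 1643/53 = 31, a_5 = floor((44 + 18)/31) = 2.
  m_6 = 31*2 - 18 = 44, d_6 = (1967 - 44^2)/31 = 31/31 = 1, a_6 = floor((44 + 44)/1) = 88.
  m_7 = 1*88 - 44 = 44, d_7 = (1967 - 44^2)/1 = 31/1 = 31: (m_7, d_7) = (m_1, d_1) = (44, 31), so from here the quotients repeat a_1, ..., a_6; the period length is 6.
Hence the expansion of sqrt(1967) is a_0 = 44 followed by the repeating block 2, 1, 5, 1, 2, 88 (period 6).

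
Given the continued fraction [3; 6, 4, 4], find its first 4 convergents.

Using the convergent recurrence p_i = a_i*p_{i-1} + p_{i-2}, q_i = a_i*q_{i-1} + q_{i-2} with p_{-2}=0, p_{-1}=1, q_{-2}=1, q_{-1}=0:
  i=0: a_0=3, p_0 = 3*1 + 0 = 3, q_0 = 3*0 + 1 = 1.
  i=1: a_1=6, p_1 = 6*3 + 1 = 19, q_1 = 6*1 + 0 = 6.
  i=2: a_2=4, p_2 = 4*19 + 3 = 79, q_2 = 4*6 + 1 = 25.
  i=3: a_3=4, p_3 = 4*79 + 19 = 335, q_3 = 4*25 + 6 = 106.

3/1, 19/6, 79/25, 335/106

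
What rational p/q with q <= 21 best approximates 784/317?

47/19

Expand x = 784/317 as a continued fraction with the Euclidean algorithm:
  784 = 2*317 + 150, so a_0 = 2.
  317 = 2*150 + 17, so a_1 = 2.
  150 = 8*17 + 14, so a_2 = 8.
  17 = 1*14 + 3, so a_3 = 1.
  14 = 4*3 + 2, so a_4 = 4.
  3 = 1*2 + 1, so a_5 = 1.
  2 = 2*1 + 0, so a_6 = 2.
so x = [2; 2, 8, 1, 4, 1, 2].
Convergents (p_i = a_i*p_{i-1} + p_{i-2}, q_i = a_i*q_{i-1} + q_{i-2} with p_{-2}=0, p_{-1}=1, q_{-2}=1, q_{-1}=0), until the denominator exceeds 21:
  i=0: a_0=2, p_0 = 2*1 + 0 = 2, q_0 = 2*0 + 1 = 1.
  i=1: a_1=2, p_1 = 2*2 + 1 = 5, q_1 = 2*1 + 0 = 2.
  i=2: a_2=8, p_2 = 8*5 + 2 = 42, q_2 = 8*2 + 1 = 17.
  i=3: a_3=1, p_3 = 1*42 + 5 = 47, q_3 = 1*17 + 2 = 19.
  i=4: a_4=4, p_4 = 4*47 + 42 = 230, q_4 = 4*19 + 17 = 93.
q_4 = 93 > 21, so the last convergent with denominator <= 21 is p_3/q_3 = 47/19.
The closest fraction with denominator <= 21 is either p_3/q_3 or the intermediate fraction (k*p_3 + p_2)/(k*q_3 + q_2) with the largest k >= 1 whose denominator stays <= 21; these approach x as k grows, and every other convergent or intermediate fraction in range is farther away.
Largest k: floor((21 - q_2)/q_3) = floor((21 - 17)/19) = 0.
Since k = 0, no intermediate fraction beyond p_3/q_3 has denominator <= 21, so the convergent 47/19 is the closest (its error is |784*19 - 47*317|/(317*19) = 3/6023).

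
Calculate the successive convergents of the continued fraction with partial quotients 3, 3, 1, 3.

Using the convergent recurrence p_i = a_i*p_{i-1} + p_{i-2}, q_i = a_i*q_{i-1} + q_{i-2} with p_{-2}=0, p_{-1}=1, q_{-2}=1, q_{-1}=0:
  i=0: a_0=3, p_0 = 3*1 + 0 = 3, q_0 = 3*0 + 1 = 1.
  i=1: a_1=3, p_1 = 3*3 + 1 = 10, q_1 = 3*1 + 0 = 3.
  i=2: a_2=1, p_2 = 1*10 + 3 = 13, q_2 = 1*3 + 1 = 4.
  i=3: a_3=3, p_3 = 3*13 + 10 = 49, q_3 = 3*4 + 3 = 15.

3/1, 10/3, 13/4, 49/15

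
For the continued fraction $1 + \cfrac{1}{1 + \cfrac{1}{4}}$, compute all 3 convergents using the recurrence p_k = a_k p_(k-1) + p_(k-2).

Using the convergent recurrence p_i = a_i*p_{i-1} + p_{i-2}, q_i = a_i*q_{i-1} + q_{i-2} with p_{-2}=0, p_{-1}=1, q_{-2}=1, q_{-1}=0:
  i=0: a_0=1, p_0 = 1*1 + 0 = 1, q_0 = 1*0 + 1 = 1.
  i=1: a_1=1, p_1 = 1*1 + 1 = 2, q_1 = 1*1 + 0 = 1.
  i=2: a_2=4, p_2 = 4*2 + 1 = 9, q_2 = 4*1 + 1 = 5.

1/1, 2/1, 9/5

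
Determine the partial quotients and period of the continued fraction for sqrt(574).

[23; (1, 22, 1, 46)]

Write x_i = (sqrt(574) + m_i)/d_i with (m_0, d_0) = (0, 1). a_0 = floor(sqrt(574)) = 23, since 23^2 = 529 <= 574 < 576 = 24^2.
Iterate m_{i+1} = d_i*a_i - m_i, d_{i+1} = (574 - m_{i+1}^2)/d_i, a_{i+1} = floor((a_0 + m_{i+1})/d_{i+1}):
  m_1 = 1*23 - 0 = 23, d_1 = (574 - 23^2)/1 = 45/1 = 45, a_1 = floor((23 + 23)/45) = 1.
  m_2 = 45*1 - 23 = 22, d_2 = (574 - 22^2)/45 = 90/45 = 2, a_2 = floor((23 + 22)/2) = 22.
  m_3 = 2*22 - 22 = 22, d_3 = (574 - 22^2)/2 = 90/2 = 45, a_3 = floor((23 + 22)/45) = 1.
  m_4 = 45*1 - 22 = 23, d_4 = (574 - 23^2)/45 = 45/45 = 1, a_4 = floor((23 + 23)/1) = 46.
  m_5 = 1*46 - 23 = 23, d_5 = (574 - 23^2)/1 = 45/1 = 45: (m_5, d_5) = (m_1, d_1) = (23, 45), so from here the quotients repeat a_1, ..., a_4; the period length is 4.
Hence the expansion of sqrt(574) is a_0 = 23 followed by the repeating block 1, 22, 1, 46 (period 4).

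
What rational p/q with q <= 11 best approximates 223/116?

21/11

Expand x = 223/116 as a continued fraction with the Euclidean algorithm:
  223 = 1*116 + 107, so a_0 = 1.
  116 = 1*107 + 9, so a_1 = 1.
  107 = 11*9 + 8, so a_2 = 11.
  9 = 1*8 + 1, so a_3 = 1.
  8 = 8*1 + 0, so a_4 = 8.
so x = [1; 1, 11, 1, 8].
Convergents (p_i = a_i*p_{i-1} + p_{i-2}, q_i = a_i*q_{i-1} + q_{i-2} with p_{-2}=0, p_{-1}=1, q_{-2}=1, q_{-1}=0), until the denominator exceeds 11:
  i=0: a_0=1, p_0 = 1*1 + 0 = 1, q_0 = 1*0 + 1 = 1.
  i=1: a_1=1, p_1 = 1*1 + 1 = 2, q_1 = 1*1 + 0 = 1.
  i=2: a_2=11, p_2 = 11*2 + 1 = 23, q_2 = 11*1 + 1 = 12.
q_2 = 12 > 11, so the last convergent with denominator <= 11 is p_1/q_1 = 2/1.
The closest fraction with denominator <= 11 is either p_1/q_1 or the intermediate fraction (k*p_1 + p_0)/(k*q_1 + q_0) with the largest k >= 1 whose denominator stays <= 11; these approach x as k grows, and every other convergent or intermediate fraction in range is farther away.
Largest k: floor((11 - q_0)/q_1) = floor((11 - 1)/1) = 10.
That gives (10*2 + 1)/(10*1 + 1) = 21/11.
Compare the errors: |x - 2/1| = |223*1 - 2*116|/(116*1) = 9/116, and |x - 21/11| = |223*11 - 21*116|/(116*11) = 17/1276.
Cross-multiplying, 17*116 = 1972 < 11484 = 9*1276, so 17/1276 is smaller: the intermediate fraction 21/11 is closer to x than 2/1.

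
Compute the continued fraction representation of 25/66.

Run the Euclidean algorithm on 25 and 66; the successive quotients are the partial quotients a_0, a_1, ... (each step inverts the fractional part left over by the previous one):
  25 = 0*66 + 25, so a_0 = 0.
  66 = 2*25 + 16, so a_1 = 2.
  25 = 1*16 + 9, so a_2 = 1.
  16 = 1*9 + 7, so a_3 = 1.
  9 = 1*7 + 2, so a_4 = 1.
  7 = 3*2 + 1, so a_5 = 3.
  2 = 2*1 + 0, so a_6 = 2.
The remainder reaches 0 after 7 divisions, so the expansion has 7 partial quotients, read off in order.

[0; 2, 1, 1, 1, 3, 2]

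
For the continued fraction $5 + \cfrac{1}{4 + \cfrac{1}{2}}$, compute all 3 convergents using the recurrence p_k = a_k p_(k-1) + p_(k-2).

5/1, 21/4, 47/9

Using the convergent recurrence p_i = a_i*p_{i-1} + p_{i-2}, q_i = a_i*q_{i-1} + q_{i-2} with p_{-2}=0, p_{-1}=1, q_{-2}=1, q_{-1}=0:
  i=0: a_0=5, p_0 = 5*1 + 0 = 5, q_0 = 5*0 + 1 = 1.
  i=1: a_1=4, p_1 = 4*5 + 1 = 21, q_1 = 4*1 + 0 = 4.
  i=2: a_2=2, p_2 = 2*21 + 5 = 47, q_2 = 2*4 + 1 = 9.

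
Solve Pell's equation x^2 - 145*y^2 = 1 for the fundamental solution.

First expand sqrt(145) as a continued fraction. With x_i = (sqrt(145) + m_i)/d_i and (m_0, d_0) = (0, 1): a_0 = floor(sqrt(145)) = 12, since 12^2 = 144 <= 145 < 169 = 13^2.
Iterate m_{i+1} = d_i*a_i - m_i, d_{i+1} = (145 - m_{i+1}^2)/d_i, a_{i+1} = floor((a_0 + m_{i+1})/d_{i+1}):
  m_1 = 1*12 - 0 = 12, d_1 = (145 - 12^2)/1 = 1/1 = 1, a_1 = floor((12 + 12)/1) = 24.
  m_2 = 1*24 - 12 = 12, d_2 = (145 - 12^2)/1 = 1/1 = 1: (m_2, d_2) = (m_1, d_1) = (12, 1), so from here the quotient a_1 repeats; the period length is 1.
So sqrt(145) = [12; (24)] with period length k = 1.
k is odd, so (p_{k-1}, q_{k-1}) only solves x^2 - 145y^2 = -1 and the fundamental solution of x^2 - 145y^2 = 1 is (p_{2k-1}, q_{2k-1}) = (p_1, q_1); compute convergents through index 1, running through the period twice.
Convergents (p_i = a_i*p_{i-1} + p_{i-2}, q_i = a_i*q_{i-1} + q_{i-2} with p_{-2}=0, p_{-1}=1, q_{-2}=1, q_{-1}=0):
  i=0: a_0=12, p_0 = 12*1 + 0 = 12, q_0 = 12*0 + 1 = 1.
  i=1: a_1=24, p_1 = 24*12 + 1 = 289, q_1 = 24*1 + 0 = 24.
Indeed p_0^2 - 145*q_0^2 = 144 - 145 = -1, not +1.
Check: 289^2 - 145*24^2 = 83521 - 83520 = 1, so (x, y) = (289, 24) solves the equation, and by the theorem it is the least positive solution.

(x, y) = (289, 24)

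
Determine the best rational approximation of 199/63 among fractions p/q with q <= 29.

Expand x = 199/63 as a continued fraction with the Euclidean algorithm:
  199 = 3*63 + 10, so a_0 = 3.
  63 = 6*10 + 3, so a_1 = 6.
  10 = 3*3 + 1, so a_2 = 3.
  3 = 3*1 + 0, so a_3 = 3.
so x = [3; 6, 3, 3].
Convergents (p_i = a_i*p_{i-1} + p_{i-2}, q_i = a_i*q_{i-1} + q_{i-2} with p_{-2}=0, p_{-1}=1, q_{-2}=1, q_{-1}=0), until the denominator exceeds 29:
  i=0: a_0=3, p_0 = 3*1 + 0 = 3, q_0 = 3*0 + 1 = 1.
  i=1: a_1=6, p_1 = 6*3 + 1 = 19, q_1 = 6*1 + 0 = 6.
  i=2: a_2=3, p_2 = 3*19 + 3 = 60, q_2 = 3*6 + 1 = 19.
  i=3: a_3=3, p_3 = 3*60 + 19 = 199, q_3 = 3*19 + 6 = 63.
q_3 = 63 > 29, so the last convergent with denominator <= 29 is p_2/q_2 = 60/19.
The closest fraction with denominator <= 29 is either p_2/q_2 or the intermediate fraction (k*p_2 + p_1)/(k*q_2 + q_1) with the largest k >= 1 whose denominator stays <= 29; these approach x as k grows, and every other convergent or intermediate fraction in range is farther away.
Largest k: floor((29 - q_1)/q_2) = floor((29 - 6)/19) = 1.
That gives (1*60 + 19)/(1*19 + 6) = 79/25.
Compare the errors: |x - 60/19| = |199*19 - 60*63|/(63*19) = 1/1197, and |x - 79/25| = |199*25 - 79*63|/(63*25) = 2/1575.
Cross-multiplying, 1*1575 = 1575 < 2394 = 2*1197, so 1/1197 is smaller: the convergent 60/19 is closer to x than 79/25.

60/19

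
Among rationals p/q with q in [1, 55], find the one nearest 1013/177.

269/47

Expand x = 1013/177 as a continued fraction with the Euclidean algorithm:
  1013 = 5*177 + 128, so a_0 = 5.
  177 = 1*128 + 49, so a_1 = 1.
  128 = 2*49 + 30, so a_2 = 2.
  49 = 1*30 + 19, so a_3 = 1.
  30 = 1*19 + 11, so a_4 = 1.
  19 = 1*11 + 8, so a_5 = 1.
  11 = 1*8 + 3, so a_6 = 1.
  8 = 2*3 + 2, so a_7 = 2.
  3 = 1*2 + 1, so a_8 = 1.
  2 = 2*1 + 0, so a_9 = 2.
so x = [5; 1, 2, 1, 1, 1, 1, 2, 1, 2].
Convergents (p_i = a_i*p_{i-1} + p_{i-2}, q_i = a_i*q_{i-1} + q_{i-2} with p_{-2}=0, p_{-1}=1, q_{-2}=1, q_{-1}=0), until the denominator exceeds 55:
  i=0: a_0=5, p_0 = 5*1 + 0 = 5, q_0 = 5*0 + 1 = 1.
  i=1: a_1=1, p_1 = 1*5 + 1 = 6, q_1 = 1*1 + 0 = 1.
  i=2: a_2=2, p_2 = 2*6 + 5 = 17, q_2 = 2*1 + 1 = 3.
  i=3: a_3=1, p_3 = 1*17 + 6 = 23, q_3 = 1*3 + 1 = 4.
  i=4: a_4=1, p_4 = 1*23 + 17 = 40, q_4 = 1*4 + 3 = 7.
  i=5: a_5=1, p_5 = 1*40 + 23 = 63, q_5 = 1*7 + 4 = 11.
  i=6: a_6=1, p_6 = 1*63 + 40 = 103, q_6 = 1*11 + 7 = 18.
  i=7: a_7=2, p_7 = 2*103 + 63 = 269, q_7 = 2*18 + 11 = 47.
  i=8: a_8=1, p_8 = 1*269 + 103 = 372, q_8 = 1*47 + 18 = 65.
q_8 = 65 > 55, so the last convergent with denominator <= 55 is p_7/q_7 = 269/47.
The closest fraction with denominator <= 55 is either p_7/q_7 or the intermediate fraction (k*p_7 + p_6)/(k*q_7 + q_6) with the largest k >= 1 whose denominator stays <= 55; these approach x as k grows, and every other convergent or intermediate fraction in range is farther away.
Largest k: floor((55 - q_6)/q_7) = floor((55 - 18)/47) = 0.
Since k = 0, no intermediate fraction beyond p_7/q_7 has denominator <= 55, so the convergent 269/47 is the closest (its error is |1013*47 - 269*177|/(177*47) = 2/8319).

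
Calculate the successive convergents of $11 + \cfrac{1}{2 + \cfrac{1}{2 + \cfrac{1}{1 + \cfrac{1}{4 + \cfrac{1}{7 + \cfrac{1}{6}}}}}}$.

11/1, 23/2, 57/5, 80/7, 377/33, 2719/238, 16691/1461

Using the convergent recurrence p_i = a_i*p_{i-1} + p_{i-2}, q_i = a_i*q_{i-1} + q_{i-2} with p_{-2}=0, p_{-1}=1, q_{-2}=1, q_{-1}=0:
  i=0: a_0=11, p_0 = 11*1 + 0 = 11, q_0 = 11*0 + 1 = 1.
  i=1: a_1=2, p_1 = 2*11 + 1 = 23, q_1 = 2*1 + 0 = 2.
  i=2: a_2=2, p_2 = 2*23 + 11 = 57, q_2 = 2*2 + 1 = 5.
  i=3: a_3=1, p_3 = 1*57 + 23 = 80, q_3 = 1*5 + 2 = 7.
  i=4: a_4=4, p_4 = 4*80 + 57 = 377, q_4 = 4*7 + 5 = 33.
  i=5: a_5=7, p_5 = 7*377 + 80 = 2719, q_5 = 7*33 + 7 = 238.
  i=6: a_6=6, p_6 = 6*2719 + 377 = 16691, q_6 = 6*238 + 33 = 1461.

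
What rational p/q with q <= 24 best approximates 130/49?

61/23

Expand x = 130/49 as a continued fraction with the Euclidean algorithm:
  130 = 2*49 + 32, so a_0 = 2.
  49 = 1*32 + 17, so a_1 = 1.
  32 = 1*17 + 15, so a_2 = 1.
  17 = 1*15 + 2, so a_3 = 1.
  15 = 7*2 + 1, so a_4 = 7.
  2 = 2*1 + 0, so a_5 = 2.
so x = [2; 1, 1, 1, 7, 2].
Convergents (p_i = a_i*p_{i-1} + p_{i-2}, q_i = a_i*q_{i-1} + q_{i-2} with p_{-2}=0, p_{-1}=1, q_{-2}=1, q_{-1}=0), until the denominator exceeds 24:
  i=0: a_0=2, p_0 = 2*1 + 0 = 2, q_0 = 2*0 + 1 = 1.
  i=1: a_1=1, p_1 = 1*2 + 1 = 3, q_1 = 1*1 + 0 = 1.
  i=2: a_2=1, p_2 = 1*3 + 2 = 5, q_2 = 1*1 + 1 = 2.
  i=3: a_3=1, p_3 = 1*5 + 3 = 8, q_3 = 1*2 + 1 = 3.
  i=4: a_4=7, p_4 = 7*8 + 5 = 61, q_4 = 7*3 + 2 = 23.
  i=5: a_5=2, p_5 = 2*61 + 8 = 130, q_5 = 2*23 + 3 = 49.
q_5 = 49 > 24, so the last convergent with denominator <= 24 is p_4/q_4 = 61/23.
The closest fraction with denominator <= 24 is either p_4/q_4 or the intermediate fraction (k*p_4 + p_3)/(k*q_4 + q_3) with the largest k >= 1 whose denominator stays <= 24; these approach x as k grows, and every other convergent or intermediate fraction in range is farther away.
Largest k: floor((24 - q_3)/q_4) = floor((24 - 3)/23) = 0.
Since k = 0, no intermediate fraction beyond p_4/q_4 has denominator <= 24, so the convergent 61/23 is the closest (its error is |130*23 - 61*49|/(49*23) = 1/1127).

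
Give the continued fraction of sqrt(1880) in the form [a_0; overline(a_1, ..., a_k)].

Write x_i = (sqrt(1880) + m_i)/d_i with (m_0, d_0) = (0, 1). a_0 = floor(sqrt(1880)) = 43, since 43^2 = 1849 <= 1880 < 1936 = 44^2.
Iterate m_{i+1} = d_i*a_i - m_i, d_{i+1} = (1880 - m_{i+1}^2)/d_i, a_{i+1} = floor((a_0 + m_{i+1})/d_{i+1}):
  m_1 = 1*43 - 0 = 43, d_1 = (1880 - 43^2)/1 = 31/1 = 31, a_1 = floor((43 + 43)/31) = 2.
  m_2 = 31*2 - 43 = 19, d_2 = (1880 - 19^2)/31 = 1519/31 = 49, a_2 = floor((43 + 19)/49) = 1.
  m_3 = 49*1 - 19 = 30, d_3 = (1880 - 30^2)/49 = 980/49 = 20, a_3 = floor((43 + 30)/20) = 3.
  m_4 = 20*3 - 30 = 30, d_4 = (1880 - 30^2)/20 = 980/20 = 49, a_4 = floor((43 + 30)/49) = 1.
  m_5 = 49*1 - 30 = 19, d_5 = (1880 - 19^2)/49 = 1519/49 = 31, a_5 = floor((43 + 19)/31) = 2.
  m_6 = 31*2 - 19 = 43, d_6 = (1880 - 43^2)/31 = 31/31 = 1, a_6 = floor((43 + 43)/1) = 86.
  m_7 = 1*86 - 43 = 43, d_7 = (1880 - 43^2)/1 = 31/1 = 31: (m_7, d_7) = (m_1, d_1) = (43, 31), so from here the quotients repeat a_1, ..., a_6; the period length is 6.
Hence the expansion of sqrt(1880) is a_0 = 43 followed by the repeating block 2, 1, 3, 1, 2, 86 (period 6).

[43; overline(2, 1, 3, 1, 2, 86)]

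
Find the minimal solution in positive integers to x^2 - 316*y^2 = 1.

(x, y) = (12799, 720)

First expand sqrt(316) as a continued fraction. With x_i = (sqrt(316) + m_i)/d_i and (m_0, d_0) = (0, 1): a_0 = floor(sqrt(316)) = 17, since 17^2 = 289 <= 316 < 324 = 18^2.
Iterate m_{i+1} = d_i*a_i - m_i, d_{i+1} = (316 - m_{i+1}^2)/d_i, a_{i+1} = floor((a_0 + m_{i+1})/d_{i+1}):
  m_1 = 1*17 - 0 = 17, d_1 = (316 - 17^2)/1 = 27/1 = 27, a_1 = floor((17 + 17)/27) = 1.
  m_2 = 27*1 - 17 = 10, d_2 = (316 - 10^2)/27 = 216/27 = 8, a_2 = floor((17 + 10)/8) = 3.
  m_3 = 8*3 - 10 = 14, d_3 = (316 - 14^2)/8 = 120/8 = 15, a_3 = floor((17 + 14)/15) = 2.
  m_4 = 15*2 - 14 = 16, d_4 = (316 - 16^2)/15 = 60/15 = 4, a_4 = floor((17 + 16)/4) = 8.
  m_5 = 4*8 - 16 = 16, d_5 = (316 - 16^2)/4 = 60/4 = 15, a_5 = floor((17 + 16)/15) = 2.
  m_6 = 15*2 - 16 = 14, d_6 = (316 - 14^2)/15 = 120/15 = 8, a_6 = floor((17 + 14)/8) = 3.
  m_7 = 8*3 - 14 = 10, d_7 = (316 - 10^2)/8 = 216/8 = 27, a_7 = floor((17 + 10)/27) = 1.
  m_8 = 27*1 - 10 = 17, d_8 = (316 - 17^2)/27 = 27/27 = 1, a_8 = floor((17 + 17)/1) = 34.
  m_9 = 1*34 - 17 = 17, d_9 = (316 - 17^2)/1 = 27/1 = 27: (m_9, d_9) = (m_1, d_1) = (17, 27), so from here the quotients repeat a_1, ..., a_8; the period length is 8.
So sqrt(316) = [17; (1, 3, 2, 8, 2, 3, 1, 34)] with period length k = 8.
k is even, so the fundamental solution of x^2 - 316y^2 = 1 is (p_{k-1}, q_{k-1}) = (p_7, q_7); compute convergents through index 7.
Convergents (p_i = a_i*p_{i-1} + p_{i-2}, q_i = a_i*q_{i-1} + q_{i-2} with p_{-2}=0, p_{-1}=1, q_{-2}=1, q_{-1}=0):
  i=0: a_0=17, p_0 = 17*1 + 0 = 17, q_0 = 17*0 + 1 = 1.
  i=1: a_1=1, p_1 = 1*17 + 1 = 18, q_1 = 1*1 + 0 = 1.
  i=2: a_2=3, p_2 = 3*18 + 17 = 71, q_2 = 3*1 + 1 = 4.
  i=3: a_3=2, p_3 = 2*71 + 18 = 160, q_3 = 2*4 + 1 = 9.
  i=4: a_4=8, p_4 = 8*160 + 71 = 1351, q_4 = 8*9 + 4 = 76.
  i=5: a_5=2, p_5 = 2*1351 + 160 = 2862, q_5 = 2*76 + 9 = 161.
  i=6: a_6=3, p_6 = 3*2862 + 1351 = 9937, q_6 = 3*161 + 76 = 559.
  i=7: a_7=1, p_7 = 1*9937 + 2862 = 12799, q_7 = 1*559 + 161 = 720.
Check: 12799^2 - 316*720^2 = 163814401 - 163814400 = 1, so (x, y) = (12799, 720) solves the equation, and by the theorem it is the least positive solution.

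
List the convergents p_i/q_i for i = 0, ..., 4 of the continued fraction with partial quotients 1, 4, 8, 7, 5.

Using the convergent recurrence p_i = a_i*p_{i-1} + p_{i-2}, q_i = a_i*q_{i-1} + q_{i-2} with p_{-2}=0, p_{-1}=1, q_{-2}=1, q_{-1}=0:
  i=0: a_0=1, p_0 = 1*1 + 0 = 1, q_0 = 1*0 + 1 = 1.
  i=1: a_1=4, p_1 = 4*1 + 1 = 5, q_1 = 4*1 + 0 = 4.
  i=2: a_2=8, p_2 = 8*5 + 1 = 41, q_2 = 8*4 + 1 = 33.
  i=3: a_3=7, p_3 = 7*41 + 5 = 292, q_3 = 7*33 + 4 = 235.
  i=4: a_4=5, p_4 = 5*292 + 41 = 1501, q_4 = 5*235 + 33 = 1208.

1/1, 5/4, 41/33, 292/235, 1501/1208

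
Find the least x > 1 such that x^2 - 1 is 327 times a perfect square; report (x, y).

First expand sqrt(327) as a continued fraction. With x_i = (sqrt(327) + m_i)/d_i and (m_0, d_0) = (0, 1): a_0 = floor(sqrt(327)) = 18, since 18^2 = 324 <= 327 < 361 = 19^2.
Iterate m_{i+1} = d_i*a_i - m_i, d_{i+1} = (327 - m_{i+1}^2)/d_i, a_{i+1} = floor((a_0 + m_{i+1})/d_{i+1}):
  m_1 = 1*18 - 0 = 18, d_1 = (327 - 18^2)/1 = 3/1 = 3, a_1 = floor((18 + 18)/3) = 12.
  m_2 = 3*12 - 18 = 18, d_2 = (327 - 18^2)/3 = 3/3 = 1, a_2 = floor((18 + 18)/1) = 36.
  m_3 = 1*36 - 18 = 18, d_3 = (327 - 18^2)/1 = 3/1 = 3: (m_3, d_3) = (m_1, d_1) = (18, 3), so from here the quotients repeat a_1, a_2; the period length is 2.
So sqrt(327) = [18; (12, 36)] with period length k = 2.
k is even, so the fundamental solution of x^2 - 327y^2 = 1 is (p_{k-1}, q_{k-1}) = (p_1, q_1); compute convergents through index 1.
Convergents (p_i = a_i*p_{i-1} + p_{i-2}, q_i = a_i*q_{i-1} + q_{i-2} with p_{-2}=0, p_{-1}=1, q_{-2}=1, q_{-1}=0):
  i=0: a_0=18, p_0 = 18*1 + 0 = 18, q_0 = 18*0 + 1 = 1.
  i=1: a_1=12, p_1 = 12*18 + 1 = 217, q_1 = 12*1 + 0 = 12.
Check: 217^2 - 327*12^2 = 47089 - 47088 = 1, so (x, y) = (217, 12) solves the equation, and by the theorem it is the least positive solution.

(x, y) = (217, 12)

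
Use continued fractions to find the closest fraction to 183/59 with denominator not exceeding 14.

Expand x = 183/59 as a continued fraction with the Euclidean algorithm:
  183 = 3*59 + 6, so a_0 = 3.
  59 = 9*6 + 5, so a_1 = 9.
  6 = 1*5 + 1, so a_2 = 1.
  5 = 5*1 + 0, so a_3 = 5.
so x = [3; 9, 1, 5].
Convergents (p_i = a_i*p_{i-1} + p_{i-2}, q_i = a_i*q_{i-1} + q_{i-2} with p_{-2}=0, p_{-1}=1, q_{-2}=1, q_{-1}=0), until the denominator exceeds 14:
  i=0: a_0=3, p_0 = 3*1 + 0 = 3, q_0 = 3*0 + 1 = 1.
  i=1: a_1=9, p_1 = 9*3 + 1 = 28, q_1 = 9*1 + 0 = 9.
  i=2: a_2=1, p_2 = 1*28 + 3 = 31, q_2 = 1*9 + 1 = 10.
  i=3: a_3=5, p_3 = 5*31 + 28 = 183, q_3 = 5*10 + 9 = 59.
q_3 = 59 > 14, so the last convergent with denominator <= 14 is p_2/q_2 = 31/10.
The closest fraction with denominator <= 14 is either p_2/q_2 or the intermediate fraction (k*p_2 + p_1)/(k*q_2 + q_1) with the largest k >= 1 whose denominator stays <= 14; these approach x as k grows, and every other convergent or intermediate fraction in range is farther away.
Largest k: floor((14 - q_1)/q_2) = floor((14 - 9)/10) = 0.
Since k = 0, no intermediate fraction beyond p_2/q_2 has denominator <= 14, so the convergent 31/10 is the closest (its error is |183*10 - 31*59|/(59*10) = 1/590).

31/10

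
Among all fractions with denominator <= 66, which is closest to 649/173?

Expand x = 649/173 as a continued fraction with the Euclidean algorithm:
  649 = 3*173 + 130, so a_0 = 3.
  173 = 1*130 + 43, so a_1 = 1.
  130 = 3*43 + 1, so a_2 = 3.
  43 = 43*1 + 0, so a_3 = 43.
so x = [3; 1, 3, 43].
Convergents (p_i = a_i*p_{i-1} + p_{i-2}, q_i = a_i*q_{i-1} + q_{i-2} with p_{-2}=0, p_{-1}=1, q_{-2}=1, q_{-1}=0), until the denominator exceeds 66:
  i=0: a_0=3, p_0 = 3*1 + 0 = 3, q_0 = 3*0 + 1 = 1.
  i=1: a_1=1, p_1 = 1*3 + 1 = 4, q_1 = 1*1 + 0 = 1.
  i=2: a_2=3, p_2 = 3*4 + 3 = 15, q_2 = 3*1 + 1 = 4.
  i=3: a_3=43, p_3 = 43*15 + 4 = 649, q_3 = 43*4 + 1 = 173.
q_3 = 173 > 66, so the last convergent with denominator <= 66 is p_2/q_2 = 15/4.
The closest fraction with denominator <= 66 is either p_2/q_2 or the intermediate fraction (k*p_2 + p_1)/(k*q_2 + q_1) with the largest k >= 1 whose denominator stays <= 66; these approach x as k grows, and every other convergent or intermediate fraction in range is farther away.
Largest k: floor((66 - q_1)/q_2) = floor((66 - 1)/4) = 16.
That gives (16*15 + 4)/(16*4 + 1) = 244/65.
Compare the errors: |x - 15/4| = |649*4 - 15*173|/(173*4) = 1/692, and |x - 244/65| = |649*65 - 244*173|/(173*65) = 27/11245.
Cross-multiplying, 1*11245 = 11245 < 18684 = 27*692, so 1/692 is smaller: the convergent 15/4 is closer to x than 244/65.

15/4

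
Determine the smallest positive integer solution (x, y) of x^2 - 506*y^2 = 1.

First expand sqrt(506) as a continued fraction. With x_i = (sqrt(506) + m_i)/d_i and (m_0, d_0) = (0, 1): a_0 = floor(sqrt(506)) = 22, since 22^2 = 484 <= 506 < 529 = 23^2.
Iterate m_{i+1} = d_i*a_i - m_i, d_{i+1} = (506 - m_{i+1}^2)/d_i, a_{i+1} = floor((a_0 + m_{i+1})/d_{i+1}):
  m_1 = 1*22 - 0 = 22, d_1 = (506 - 22^2)/1 = 22/1 = 22, a_1 = floor((22 + 22)/22) = 2.
  m_2 = 22*2 - 22 = 22, d_2 = (506 - 22^2)/22 = 22/22 = 1, a_2 = floor((22 + 22)/1) = 44.
  m_3 = 1*44 - 22 = 22, d_3 = (506 - 22^2)/1 = 22/1 = 22: (m_3, d_3) = (m_1, d_1) = (22, 22), so from here the quotients repeat a_1, a_2; the period length is 2.
So sqrt(506) = [22; (2, 44)] with period length k = 2.
k is even, so the fundamental solution of x^2 - 506y^2 = 1 is (p_{k-1}, q_{k-1}) = (p_1, q_1); compute convergents through index 1.
Convergents (p_i = a_i*p_{i-1} + p_{i-2}, q_i = a_i*q_{i-1} + q_{i-2} with p_{-2}=0, p_{-1}=1, q_{-2}=1, q_{-1}=0):
  i=0: a_0=22, p_0 = 22*1 + 0 = 22, q_0 = 22*0 + 1 = 1.
  i=1: a_1=2, p_1 = 2*22 + 1 = 45, q_1 = 2*1 + 0 = 2.
Check: 45^2 - 506*2^2 = 2025 - 2024 = 1, so (x, y) = (45, 2) solves the equation, and by the theorem it is the least positive solution.

(x, y) = (45, 2)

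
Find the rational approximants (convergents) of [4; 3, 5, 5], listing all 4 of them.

4/1, 13/3, 69/16, 358/83

Using the convergent recurrence p_i = a_i*p_{i-1} + p_{i-2}, q_i = a_i*q_{i-1} + q_{i-2} with p_{-2}=0, p_{-1}=1, q_{-2}=1, q_{-1}=0:
  i=0: a_0=4, p_0 = 4*1 + 0 = 4, q_0 = 4*0 + 1 = 1.
  i=1: a_1=3, p_1 = 3*4 + 1 = 13, q_1 = 3*1 + 0 = 3.
  i=2: a_2=5, p_2 = 5*13 + 4 = 69, q_2 = 5*3 + 1 = 16.
  i=3: a_3=5, p_3 = 5*69 + 13 = 358, q_3 = 5*16 + 3 = 83.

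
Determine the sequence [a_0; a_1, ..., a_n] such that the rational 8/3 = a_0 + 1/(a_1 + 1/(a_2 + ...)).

Run the Euclidean algorithm on 8 and 3; the successive quotients are the partial quotients a_0, a_1, ... (each step inverts the fractional part left over by the previous one):
  8 = 2*3 + 2, so a_0 = 2.
  3 = 1*2 + 1, so a_1 = 1.
  2 = 2*1 + 0, so a_2 = 2.
The remainder reaches 0 after 3 divisions, so the expansion has 3 partial quotients, read off in order.

[2; 1, 2]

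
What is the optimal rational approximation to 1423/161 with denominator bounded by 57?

Expand x = 1423/161 as a continued fraction with the Euclidean algorithm:
  1423 = 8*161 + 135, so a_0 = 8.
  161 = 1*135 + 26, so a_1 = 1.
  135 = 5*26 + 5, so a_2 = 5.
  26 = 5*5 + 1, so a_3 = 5.
  5 = 5*1 + 0, so a_4 = 5.
so x = [8; 1, 5, 5, 5].
Convergents (p_i = a_i*p_{i-1} + p_{i-2}, q_i = a_i*q_{i-1} + q_{i-2} with p_{-2}=0, p_{-1}=1, q_{-2}=1, q_{-1}=0), until the denominator exceeds 57:
  i=0: a_0=8, p_0 = 8*1 + 0 = 8, q_0 = 8*0 + 1 = 1.
  i=1: a_1=1, p_1 = 1*8 + 1 = 9, q_1 = 1*1 + 0 = 1.
  i=2: a_2=5, p_2 = 5*9 + 8 = 53, q_2 = 5*1 + 1 = 6.
  i=3: a_3=5, p_3 = 5*53 + 9 = 274, q_3 = 5*6 + 1 = 31.
  i=4: a_4=5, p_4 = 5*274 + 53 = 1423, q_4 = 5*31 + 6 = 161.
q_4 = 161 > 57, so the last convergent with denominator <= 57 is p_3/q_3 = 274/31.
The closest fraction with denominator <= 57 is either p_3/q_3 or the intermediate fraction (k*p_3 + p_2)/(k*q_3 + q_2) with the largest k >= 1 whose denominator stays <= 57; these approach x as k grows, and every other convergent or intermediate fraction in range is farther away.
Largest k: floor((57 - q_2)/q_3) = floor((57 - 6)/31) = 1.
That gives (1*274 + 53)/(1*31 + 6) = 327/37.
Compare the errors: |x - 274/31| = |1423*31 - 274*161|/(161*31) = 1/4991, and |x - 327/37| = |1423*37 - 327*161|/(161*37) = 4/5957.
Cross-multiplying, 1*5957 = 5957 < 19964 = 4*4991, so 1/4991 is smaller: the convergent 274/31 is closer to x than 327/37.

274/31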